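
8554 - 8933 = -379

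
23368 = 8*2921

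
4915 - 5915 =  - 1000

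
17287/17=1016 + 15/17 = 1016.88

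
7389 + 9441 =16830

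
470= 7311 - 6841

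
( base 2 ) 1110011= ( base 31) 3m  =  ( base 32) 3J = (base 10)115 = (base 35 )3a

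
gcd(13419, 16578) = 27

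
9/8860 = 9/8860 = 0.00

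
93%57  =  36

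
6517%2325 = 1867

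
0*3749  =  0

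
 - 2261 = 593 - 2854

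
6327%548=299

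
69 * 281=19389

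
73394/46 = 36697/23 = 1595.52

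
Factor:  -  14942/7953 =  - 2^1*3^( - 1)*11^( - 1)*31^1  =  - 62/33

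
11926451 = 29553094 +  -17626643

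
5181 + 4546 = 9727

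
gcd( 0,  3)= 3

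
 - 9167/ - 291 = 9167/291  =  31.50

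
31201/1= 31201=31201.00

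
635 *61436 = 39011860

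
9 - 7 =2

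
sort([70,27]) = [27, 70 ] 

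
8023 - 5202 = 2821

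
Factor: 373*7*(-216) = -2^3 * 3^3*7^1*373^1=- 563976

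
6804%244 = 216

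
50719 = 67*757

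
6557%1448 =765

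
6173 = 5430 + 743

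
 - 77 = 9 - 86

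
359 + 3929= 4288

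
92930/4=23232 + 1/2 = 23232.50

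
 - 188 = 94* (-2)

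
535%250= 35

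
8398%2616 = 550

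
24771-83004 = -58233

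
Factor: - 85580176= - 2^4*11^1*17^1*28603^1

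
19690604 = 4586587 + 15104017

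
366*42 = 15372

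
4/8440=1/2110=0.00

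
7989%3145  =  1699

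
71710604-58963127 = 12747477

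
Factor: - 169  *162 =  - 2^1*3^4*13^2= - 27378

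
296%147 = 2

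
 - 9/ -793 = 9/793= 0.01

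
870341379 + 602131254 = 1472472633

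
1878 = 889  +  989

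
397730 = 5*79546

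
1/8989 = 1/8989 = 0.00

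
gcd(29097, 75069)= 9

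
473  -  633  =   - 160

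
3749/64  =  3749/64 = 58.58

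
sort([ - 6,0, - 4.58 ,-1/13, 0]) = [-6,  -  4.58, - 1/13, 0,0 ] 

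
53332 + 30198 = 83530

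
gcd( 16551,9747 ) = 27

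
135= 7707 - 7572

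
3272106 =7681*426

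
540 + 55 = 595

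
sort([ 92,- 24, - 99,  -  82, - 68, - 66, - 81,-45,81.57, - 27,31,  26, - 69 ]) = [ - 99, - 82,-81, - 69, - 68, - 66, - 45,-27, - 24,26, 31, 81.57 , 92 ]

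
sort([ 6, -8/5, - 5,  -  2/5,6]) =[- 5,- 8/5, - 2/5, 6,  6]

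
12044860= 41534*290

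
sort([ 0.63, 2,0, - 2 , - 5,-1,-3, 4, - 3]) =[ - 5, - 3, - 3,-2 , - 1 , 0, 0.63, 2,4]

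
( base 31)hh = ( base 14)2ac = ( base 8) 1040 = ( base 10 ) 544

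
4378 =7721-3343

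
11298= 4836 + 6462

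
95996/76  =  1263 + 2/19 = 1263.11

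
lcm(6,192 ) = 192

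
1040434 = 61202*17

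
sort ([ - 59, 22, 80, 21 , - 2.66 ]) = [ - 59, - 2.66, 21,22,80] 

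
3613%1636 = 341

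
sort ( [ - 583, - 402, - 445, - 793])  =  [ - 793, - 583 ,-445,- 402]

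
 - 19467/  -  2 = 9733 + 1/2 = 9733.50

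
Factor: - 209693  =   - 11^2*1733^1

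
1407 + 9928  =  11335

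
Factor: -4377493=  - 4377493^1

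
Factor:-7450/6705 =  - 10/9  =  -2^1*3^( - 2)*5^1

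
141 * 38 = 5358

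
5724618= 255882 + 5468736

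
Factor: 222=2^1*3^1*37^1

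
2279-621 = 1658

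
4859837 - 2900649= 1959188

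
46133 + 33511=79644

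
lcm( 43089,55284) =2930052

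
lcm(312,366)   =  19032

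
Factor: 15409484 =2^2*409^1*9419^1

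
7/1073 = 7/1073 = 0.01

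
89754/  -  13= - 6905 + 11/13 = -6904.15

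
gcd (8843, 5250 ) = 1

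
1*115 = 115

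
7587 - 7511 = 76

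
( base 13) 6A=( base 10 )88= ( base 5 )323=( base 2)1011000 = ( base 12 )74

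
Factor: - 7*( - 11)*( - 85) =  - 6545 = - 5^1*7^1*11^1 * 17^1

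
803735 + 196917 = 1000652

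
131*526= 68906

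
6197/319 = 19+136/319 = 19.43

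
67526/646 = 1777/17 = 104.53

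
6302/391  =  274/17 = 16.12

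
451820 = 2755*164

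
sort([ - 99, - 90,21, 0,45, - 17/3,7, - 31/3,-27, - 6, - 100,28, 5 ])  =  [ - 100, - 99, - 90, - 27,  -  31/3, - 6,  -  17/3,0, 5,7,21,28,45]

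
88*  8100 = 712800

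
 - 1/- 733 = 1/733 = 0.00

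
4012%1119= 655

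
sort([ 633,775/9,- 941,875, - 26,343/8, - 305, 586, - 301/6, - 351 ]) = [-941 , - 351,  -  305,-301/6, - 26 , 343/8,775/9,586, 633 , 875] 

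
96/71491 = 96/71491 = 0.00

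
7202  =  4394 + 2808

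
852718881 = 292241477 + 560477404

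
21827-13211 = 8616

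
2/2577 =2/2577= 0.00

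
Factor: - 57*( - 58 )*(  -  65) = -2^1*3^1*5^1*13^1*19^1*29^1 = - 214890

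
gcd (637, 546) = 91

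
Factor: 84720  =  2^4*3^1* 5^1*353^1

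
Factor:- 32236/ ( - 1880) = 8059/470 = 2^ (-1 )*5^( - 1)*47^( - 1)*8059^1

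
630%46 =32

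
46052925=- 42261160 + 88314085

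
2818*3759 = 10592862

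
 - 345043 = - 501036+155993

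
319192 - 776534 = - 457342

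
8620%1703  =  105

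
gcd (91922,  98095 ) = 1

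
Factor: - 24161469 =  - 3^1*1259^1 *6397^1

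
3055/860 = 611/172 = 3.55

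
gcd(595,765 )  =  85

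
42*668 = 28056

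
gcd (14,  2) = 2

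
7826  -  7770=56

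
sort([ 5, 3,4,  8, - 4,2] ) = [ - 4,2, 3, 4,5, 8]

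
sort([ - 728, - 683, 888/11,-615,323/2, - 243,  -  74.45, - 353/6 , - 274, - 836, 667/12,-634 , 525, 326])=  [-836, - 728,  -  683, - 634,-615,-274,  -  243 , - 74.45 , - 353/6,667/12,888/11,323/2,326,525] 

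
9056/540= 16 + 104/135 = 16.77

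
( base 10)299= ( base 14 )175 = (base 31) 9k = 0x12b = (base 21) E5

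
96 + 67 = 163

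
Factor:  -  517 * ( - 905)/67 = 467885/67 = 5^1 * 11^1*47^1 * 67^( - 1 )*181^1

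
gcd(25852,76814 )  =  2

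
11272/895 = 12 +532/895 = 12.59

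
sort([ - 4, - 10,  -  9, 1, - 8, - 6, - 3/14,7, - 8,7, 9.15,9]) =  [ - 10, - 9, -8, - 8, - 6, - 4, - 3/14, 1,7,7 , 9,9.15 ] 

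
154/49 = 22/7 = 3.14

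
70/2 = 35 =35.00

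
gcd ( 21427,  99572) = 1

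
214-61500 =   -  61286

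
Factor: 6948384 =2^5*3^1*72379^1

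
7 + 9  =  16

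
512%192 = 128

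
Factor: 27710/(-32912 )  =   - 2^( - 3)*5^1*11^ ( - 2)*163^1 = - 815/968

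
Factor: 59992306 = 2^1*11^1*2726923^1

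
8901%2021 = 817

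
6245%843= 344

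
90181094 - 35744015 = 54437079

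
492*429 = 211068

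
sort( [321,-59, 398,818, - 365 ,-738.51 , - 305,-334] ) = [-738.51, - 365, - 334,-305, - 59, 321, 398 , 818]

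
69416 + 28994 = 98410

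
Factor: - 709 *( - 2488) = 1763992 = 2^3 * 311^1*709^1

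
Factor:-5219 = -17^1 *307^1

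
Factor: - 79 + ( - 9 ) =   -  88= - 2^3*11^1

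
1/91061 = 1/91061 = 0.00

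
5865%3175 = 2690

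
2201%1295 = 906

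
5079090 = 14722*345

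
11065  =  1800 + 9265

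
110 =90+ 20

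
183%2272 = 183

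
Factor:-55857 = - 3^1*43^1*433^1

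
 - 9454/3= - 3152 + 2/3 = - 3151.33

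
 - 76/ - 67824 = 19/16956 = 0.00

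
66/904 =33/452  =  0.07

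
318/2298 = 53/383 = 0.14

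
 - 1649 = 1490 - 3139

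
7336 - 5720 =1616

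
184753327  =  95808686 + 88944641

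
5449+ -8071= - 2622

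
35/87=35/87 = 0.40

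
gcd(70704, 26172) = 36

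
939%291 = 66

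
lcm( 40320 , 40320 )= 40320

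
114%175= 114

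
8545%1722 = 1657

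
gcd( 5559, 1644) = 3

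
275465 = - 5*(-55093 ) 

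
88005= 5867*15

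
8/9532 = 2/2383 = 0.00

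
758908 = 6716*113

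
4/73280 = 1/18320 = 0.00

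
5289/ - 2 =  - 2645 + 1/2 = - 2644.50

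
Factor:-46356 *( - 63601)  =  2^2*3^1*3863^1*63601^1 = 2948287956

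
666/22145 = 666/22145 = 0.03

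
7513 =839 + 6674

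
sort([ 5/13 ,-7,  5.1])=[ - 7, 5/13, 5.1 ]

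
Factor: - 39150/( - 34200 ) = 2^(- 2 )*3^1 * 19^ ( -1)*29^1 = 87/76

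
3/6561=1/2187  =  0.00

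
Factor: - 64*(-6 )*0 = 0^1 = 0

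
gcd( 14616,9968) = 56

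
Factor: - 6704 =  - 2^4*419^1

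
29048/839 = 29048/839 = 34.62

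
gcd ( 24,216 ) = 24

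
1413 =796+617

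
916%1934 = 916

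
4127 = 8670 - 4543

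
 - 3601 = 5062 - 8663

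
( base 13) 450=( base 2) 1011100101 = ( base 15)346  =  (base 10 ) 741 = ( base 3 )1000110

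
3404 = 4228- 824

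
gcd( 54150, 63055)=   5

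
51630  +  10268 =61898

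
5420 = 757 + 4663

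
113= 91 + 22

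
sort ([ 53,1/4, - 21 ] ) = [  -  21  ,  1/4,53] 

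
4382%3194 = 1188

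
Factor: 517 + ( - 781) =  - 2^3*3^1 * 11^1 = - 264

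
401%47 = 25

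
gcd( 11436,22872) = 11436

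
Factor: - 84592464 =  - 2^4*3^1*11^1  *131^1*1223^1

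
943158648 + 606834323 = 1549992971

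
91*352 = 32032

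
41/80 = 41/80= 0.51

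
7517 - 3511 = 4006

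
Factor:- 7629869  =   - 13^1 *193^1*3041^1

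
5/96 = 5/96 = 0.05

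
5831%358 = 103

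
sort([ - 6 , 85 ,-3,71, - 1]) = [ - 6,-3, - 1, 71, 85]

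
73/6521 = 73/6521= 0.01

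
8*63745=509960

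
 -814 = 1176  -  1990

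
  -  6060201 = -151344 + -5908857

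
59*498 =29382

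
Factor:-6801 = -3^1 *2267^1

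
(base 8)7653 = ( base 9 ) 5446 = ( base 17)deg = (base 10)4011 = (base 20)A0B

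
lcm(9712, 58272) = 58272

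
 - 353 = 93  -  446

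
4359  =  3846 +513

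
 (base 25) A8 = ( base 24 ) ai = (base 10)258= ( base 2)100000010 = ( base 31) 8A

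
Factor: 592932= 2^2 * 3^1 * 49411^1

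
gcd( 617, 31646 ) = 1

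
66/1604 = 33/802  =  0.04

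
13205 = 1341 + 11864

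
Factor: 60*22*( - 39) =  - 51480 = - 2^3*3^2*5^1*11^1*13^1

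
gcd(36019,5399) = 1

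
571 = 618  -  47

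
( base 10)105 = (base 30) 3F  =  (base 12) 89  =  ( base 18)5f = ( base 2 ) 1101001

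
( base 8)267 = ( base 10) 183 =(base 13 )111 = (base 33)5I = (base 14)D1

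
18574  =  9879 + 8695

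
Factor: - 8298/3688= -9/4 = - 2^( - 2 )*3^2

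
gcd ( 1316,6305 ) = 1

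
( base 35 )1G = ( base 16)33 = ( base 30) 1L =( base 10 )51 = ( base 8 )63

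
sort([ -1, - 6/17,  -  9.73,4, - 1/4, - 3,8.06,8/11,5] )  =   [ - 9.73, - 3, - 1, - 6/17, - 1/4, 8/11,4,5, 8.06 ] 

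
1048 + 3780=4828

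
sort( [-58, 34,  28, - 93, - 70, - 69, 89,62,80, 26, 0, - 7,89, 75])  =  [ - 93, - 70,-69, - 58, - 7, 0 , 26,  28  ,  34,62, 75, 80 , 89,89]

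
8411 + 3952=12363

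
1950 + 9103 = 11053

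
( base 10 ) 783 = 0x30F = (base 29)r0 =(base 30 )Q3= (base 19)234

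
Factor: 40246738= 2^1*7^2*463^1*887^1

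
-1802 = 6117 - 7919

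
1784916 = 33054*54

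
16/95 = 16/95 = 0.17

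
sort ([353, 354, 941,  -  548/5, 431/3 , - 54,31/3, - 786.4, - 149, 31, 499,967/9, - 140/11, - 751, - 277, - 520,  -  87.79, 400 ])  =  [ - 786.4, - 751,-520, - 277, - 149, - 548/5, - 87.79, - 54, - 140/11, 31/3 , 31,967/9, 431/3,353,  354, 400, 499,  941]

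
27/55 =27/55=0.49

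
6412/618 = 10+116/309 =10.38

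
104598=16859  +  87739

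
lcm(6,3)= 6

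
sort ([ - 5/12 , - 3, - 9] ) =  [ - 9, - 3,  -  5/12 ] 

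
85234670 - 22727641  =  62507029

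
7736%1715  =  876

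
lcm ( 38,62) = 1178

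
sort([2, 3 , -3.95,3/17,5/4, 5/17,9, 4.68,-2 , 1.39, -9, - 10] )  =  [ - 10, - 9, -3.95,-2, 3/17, 5/17, 5/4,  1.39,2, 3, 4.68, 9]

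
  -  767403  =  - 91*8433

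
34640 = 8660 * 4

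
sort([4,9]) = [4,9 ] 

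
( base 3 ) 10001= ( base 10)82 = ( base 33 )2g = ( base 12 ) 6a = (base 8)122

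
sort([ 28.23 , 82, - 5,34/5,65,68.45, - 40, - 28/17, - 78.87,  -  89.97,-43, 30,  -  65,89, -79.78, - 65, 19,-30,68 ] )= [-89.97, - 79.78,-78.87, - 65,-65,  -  43, - 40, - 30,-5, - 28/17,34/5, 19, 28.23,30 , 65,68,68.45, 82,89 ] 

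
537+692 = 1229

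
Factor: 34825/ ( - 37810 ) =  - 2^(-1 ) * 5^1*7^1*19^( - 1 )= - 35/38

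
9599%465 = 299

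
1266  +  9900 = 11166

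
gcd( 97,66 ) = 1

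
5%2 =1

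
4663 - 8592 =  - 3929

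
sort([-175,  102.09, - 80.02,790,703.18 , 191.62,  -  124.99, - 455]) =[ - 455, - 175, - 124.99,-80.02,102.09,  191.62,703.18, 790] 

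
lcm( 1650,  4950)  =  4950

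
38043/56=38043/56 = 679.34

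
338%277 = 61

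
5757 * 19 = 109383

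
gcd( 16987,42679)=1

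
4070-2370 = 1700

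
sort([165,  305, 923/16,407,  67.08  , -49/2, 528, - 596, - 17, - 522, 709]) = [ - 596, - 522, - 49/2 , - 17,923/16, 67.08,165, 305,  407, 528,709]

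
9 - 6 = 3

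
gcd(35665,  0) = 35665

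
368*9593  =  3530224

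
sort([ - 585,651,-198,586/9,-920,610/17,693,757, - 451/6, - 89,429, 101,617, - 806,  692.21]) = [ - 920 , - 806,-585,-198 ,- 89, - 451/6, 610/17,586/9, 101,  429,617,651,692.21, 693, 757 ]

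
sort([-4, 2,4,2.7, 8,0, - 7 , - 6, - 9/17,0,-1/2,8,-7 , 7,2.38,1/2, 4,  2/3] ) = [-7 ,- 7 , - 6, -4 ,-9/17, - 1/2,0,  0,1/2,  2/3,2, 2.38,2.7,4, 4,7,8,8]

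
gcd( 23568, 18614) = 2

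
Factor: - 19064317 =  - 163^1*116959^1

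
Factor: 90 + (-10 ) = 80 = 2^4*5^1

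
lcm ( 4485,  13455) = 13455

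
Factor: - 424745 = -5^1 * 17^1*19^1*263^1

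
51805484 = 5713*9068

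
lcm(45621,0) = 0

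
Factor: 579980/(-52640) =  - 617/56= -2^( - 3)*7^( - 1 )*617^1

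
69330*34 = 2357220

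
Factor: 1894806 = 2^1 * 3^3*35089^1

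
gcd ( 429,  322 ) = 1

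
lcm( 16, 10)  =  80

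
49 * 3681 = 180369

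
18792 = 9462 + 9330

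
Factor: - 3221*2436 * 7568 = - 2^6*3^1*7^1* 11^1*29^1*43^1*3221^1 = - 59381222208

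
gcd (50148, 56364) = 84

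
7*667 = 4669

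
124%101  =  23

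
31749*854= 27113646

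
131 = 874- 743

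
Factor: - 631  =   - 631^1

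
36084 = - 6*( - 6014) 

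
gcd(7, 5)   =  1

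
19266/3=6422 =6422.00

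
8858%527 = 426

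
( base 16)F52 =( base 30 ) 4AM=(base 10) 3922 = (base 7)14302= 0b111101010010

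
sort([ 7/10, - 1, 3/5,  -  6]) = [-6,-1,3/5,7/10 ] 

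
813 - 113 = 700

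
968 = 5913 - 4945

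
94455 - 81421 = 13034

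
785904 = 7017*112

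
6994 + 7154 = 14148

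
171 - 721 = -550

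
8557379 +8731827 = 17289206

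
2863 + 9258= 12121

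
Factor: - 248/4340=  - 2/35= -2^1*5^( - 1)*7^( - 1 )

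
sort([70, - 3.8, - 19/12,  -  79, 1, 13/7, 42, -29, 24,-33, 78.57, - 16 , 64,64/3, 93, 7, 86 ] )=[ - 79, - 33,- 29, - 16, -3.8,-19/12, 1 , 13/7, 7, 64/3, 24, 42, 64, 70,78.57, 86,93]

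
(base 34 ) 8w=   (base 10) 304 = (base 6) 1224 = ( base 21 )ea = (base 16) 130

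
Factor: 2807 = 7^1*401^1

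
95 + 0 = 95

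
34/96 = 17/48=0.35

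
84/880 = 21/220 = 0.10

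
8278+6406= 14684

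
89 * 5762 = 512818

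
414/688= 207/344=0.60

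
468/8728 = 117/2182 = 0.05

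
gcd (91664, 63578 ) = 2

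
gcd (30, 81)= 3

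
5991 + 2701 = 8692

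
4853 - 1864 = 2989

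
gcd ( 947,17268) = 1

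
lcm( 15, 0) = 0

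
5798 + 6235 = 12033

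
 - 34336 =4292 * ( - 8)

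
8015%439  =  113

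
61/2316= 61/2316 = 0.03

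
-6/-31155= 2/10385 = 0.00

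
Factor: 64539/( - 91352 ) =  -2^ ( - 3)*3^2*19^( - 1)*71^1*101^1  *  601^( -1) 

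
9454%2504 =1942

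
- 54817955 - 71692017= - 126509972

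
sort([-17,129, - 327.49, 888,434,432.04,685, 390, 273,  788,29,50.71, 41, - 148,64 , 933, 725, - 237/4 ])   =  [ - 327.49, - 148,-237/4,- 17,29, 41,50.71, 64,129,273, 390,432.04 , 434, 685,725,788, 888 , 933 ]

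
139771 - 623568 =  - 483797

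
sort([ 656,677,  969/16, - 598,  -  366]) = [ - 598,-366,969/16,656,677 ] 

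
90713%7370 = 2273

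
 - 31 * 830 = - 25730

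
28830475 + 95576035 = 124406510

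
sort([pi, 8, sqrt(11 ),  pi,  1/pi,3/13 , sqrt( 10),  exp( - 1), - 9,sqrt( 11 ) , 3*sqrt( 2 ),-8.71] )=[-9, - 8.71, 3/13, 1/pi, exp( - 1), pi,  pi, sqrt( 10 ),sqrt(11),sqrt( 11), 3*sqrt(2),8] 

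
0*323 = 0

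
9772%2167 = 1104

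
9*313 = 2817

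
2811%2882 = 2811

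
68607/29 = 68607/29 = 2365.76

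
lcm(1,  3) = 3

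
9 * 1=9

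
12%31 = 12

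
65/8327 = 65/8327 = 0.01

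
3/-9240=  - 1/3080=- 0.00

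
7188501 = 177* 40613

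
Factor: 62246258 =2^1*97^1*499^1*643^1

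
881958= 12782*69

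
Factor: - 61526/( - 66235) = 2^1 * 5^( - 1)* 13^( - 1)*1019^( -1 )*30763^1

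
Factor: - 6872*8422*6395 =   -  370116917680 = - 2^4*5^1 * 859^1*1279^1 * 4211^1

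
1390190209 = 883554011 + 506636198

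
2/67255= 2/67255 =0.00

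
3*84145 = 252435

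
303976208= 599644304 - 295668096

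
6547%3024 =499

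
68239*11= 750629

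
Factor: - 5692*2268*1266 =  - 2^5*3^5*7^1*211^1*1423^1= - 16343371296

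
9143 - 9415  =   - 272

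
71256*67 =4774152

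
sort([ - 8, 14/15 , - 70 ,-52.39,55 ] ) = [-70, - 52.39,  -  8, 14/15,55 ]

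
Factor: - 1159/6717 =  - 3^( - 1)*19^1 * 61^1* 2239^ ( - 1 )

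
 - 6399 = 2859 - 9258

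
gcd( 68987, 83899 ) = 1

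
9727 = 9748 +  - 21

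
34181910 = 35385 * 966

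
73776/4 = 18444 =18444.00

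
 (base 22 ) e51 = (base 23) D0A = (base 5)210022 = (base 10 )6887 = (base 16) 1AE7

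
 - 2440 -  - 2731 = 291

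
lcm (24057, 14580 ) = 481140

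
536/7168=67/896=0.07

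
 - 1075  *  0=0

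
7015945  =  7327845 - 311900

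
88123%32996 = 22131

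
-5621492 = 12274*( - 458)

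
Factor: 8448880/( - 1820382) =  - 2^3*3^(- 1)*5^1*11^1*31^( - 1 )*9601^1*9787^(-1 )  =  - 4224440/910191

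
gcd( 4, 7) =1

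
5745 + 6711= 12456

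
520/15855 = 104/3171 = 0.03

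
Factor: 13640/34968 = 55/141 = 3^ ( - 1)*5^1*11^1*47^( - 1 ) 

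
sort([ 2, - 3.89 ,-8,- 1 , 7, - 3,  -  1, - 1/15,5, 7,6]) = [-8, - 3.89, - 3 , - 1, - 1, - 1/15 , 2,5,6, 7, 7]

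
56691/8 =7086 + 3/8 = 7086.38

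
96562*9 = 869058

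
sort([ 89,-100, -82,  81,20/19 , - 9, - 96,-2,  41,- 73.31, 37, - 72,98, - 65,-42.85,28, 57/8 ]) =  [ - 100 , - 96, - 82, - 73.31, - 72,-65, - 42.85, - 9, -2,20/19,  57/8,28,37, 41,81,89,98 ]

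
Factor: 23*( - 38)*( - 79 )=69046 = 2^1*19^1*23^1*79^1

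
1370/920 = 1+45/92 = 1.49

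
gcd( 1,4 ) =1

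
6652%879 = 499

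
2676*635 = 1699260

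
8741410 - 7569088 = 1172322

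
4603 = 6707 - 2104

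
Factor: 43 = 43^1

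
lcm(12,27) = 108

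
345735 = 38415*9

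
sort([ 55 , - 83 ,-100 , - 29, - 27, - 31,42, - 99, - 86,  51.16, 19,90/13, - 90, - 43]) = [ - 100, - 99, - 90, - 86, - 83, - 43, - 31, - 29,- 27,  90/13, 19, 42, 51.16 , 55]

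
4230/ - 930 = - 141/31 =- 4.55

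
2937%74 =51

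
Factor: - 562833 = - 3^2 *23^1*2719^1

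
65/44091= 65/44091= 0.00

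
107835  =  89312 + 18523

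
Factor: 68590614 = 2^1*3^1*17^1*211^1*3187^1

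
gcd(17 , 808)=1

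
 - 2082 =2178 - 4260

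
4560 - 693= 3867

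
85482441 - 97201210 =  - 11718769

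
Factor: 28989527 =7^2*591623^1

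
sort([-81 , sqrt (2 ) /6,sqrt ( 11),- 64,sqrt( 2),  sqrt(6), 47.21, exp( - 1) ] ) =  [ - 81, - 64 , sqrt(2) /6 , exp ( - 1),  sqrt( 2),sqrt( 6 ),sqrt ( 11), 47.21]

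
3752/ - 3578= - 1876/1789 = - 1.05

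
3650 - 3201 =449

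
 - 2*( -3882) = 7764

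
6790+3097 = 9887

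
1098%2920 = 1098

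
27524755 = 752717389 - 725192634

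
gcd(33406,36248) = 2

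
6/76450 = 3/38225 = 0.00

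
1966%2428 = 1966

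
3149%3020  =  129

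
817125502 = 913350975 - 96225473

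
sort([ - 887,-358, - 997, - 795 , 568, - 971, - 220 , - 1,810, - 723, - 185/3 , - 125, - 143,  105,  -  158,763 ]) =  [ - 997, - 971, - 887, - 795, - 723 , - 358, - 220,-158 , -143,  -  125,-185/3,-1 , 105,  568, 763,810]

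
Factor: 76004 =2^2*19001^1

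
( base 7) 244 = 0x82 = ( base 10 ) 130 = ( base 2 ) 10000010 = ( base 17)7B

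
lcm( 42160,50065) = 801040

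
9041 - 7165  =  1876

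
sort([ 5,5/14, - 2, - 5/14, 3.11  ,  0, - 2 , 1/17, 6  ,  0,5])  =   [-2, - 2, - 5/14,0, 0 , 1/17,5/14 , 3.11, 5, 5,6]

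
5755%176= 123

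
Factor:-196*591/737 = -115836/737 = - 2^2*3^1*7^2*11^( - 1 ) * 67^( - 1)*197^1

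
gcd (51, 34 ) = 17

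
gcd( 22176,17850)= 42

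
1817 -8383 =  - 6566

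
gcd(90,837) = 9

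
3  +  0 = 3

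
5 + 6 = 11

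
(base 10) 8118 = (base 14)2D5C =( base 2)1111110110110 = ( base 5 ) 224433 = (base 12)4846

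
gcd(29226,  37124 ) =2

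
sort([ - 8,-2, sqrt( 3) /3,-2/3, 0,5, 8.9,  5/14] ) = [ - 8, - 2, - 2/3, 0, 5/14,  sqrt( 3 )/3,5, 8.9]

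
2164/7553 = 2164/7553 =0.29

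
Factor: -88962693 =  - 3^1* 19^1*1560749^1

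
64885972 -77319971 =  - 12433999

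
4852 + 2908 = 7760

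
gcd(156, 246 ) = 6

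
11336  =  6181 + 5155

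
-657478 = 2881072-3538550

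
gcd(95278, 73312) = 2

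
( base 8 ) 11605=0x1385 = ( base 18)F7B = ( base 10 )4997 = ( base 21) B6K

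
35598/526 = 67 + 178/263=67.68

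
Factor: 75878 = 2^1*11^1*3449^1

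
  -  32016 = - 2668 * 12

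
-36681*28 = -1027068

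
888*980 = 870240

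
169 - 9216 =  - 9047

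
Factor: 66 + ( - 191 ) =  - 125 = - 5^3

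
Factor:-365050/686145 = -490/921 = -2^1 * 3^ ( - 1)*5^1*7^2*307^(-1)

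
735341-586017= 149324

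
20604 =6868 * 3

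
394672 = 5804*68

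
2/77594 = 1/38797 = 0.00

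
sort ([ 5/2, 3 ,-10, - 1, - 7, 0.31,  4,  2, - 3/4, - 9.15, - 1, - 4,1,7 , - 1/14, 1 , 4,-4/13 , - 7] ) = [ - 10, - 9.15, - 7, - 7, - 4 , -1, - 1, - 3/4, - 4/13, - 1/14,0.31 , 1,1 , 2,5/2,3, 4, 4 , 7 ]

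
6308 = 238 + 6070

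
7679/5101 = 7679/5101 = 1.51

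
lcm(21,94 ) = 1974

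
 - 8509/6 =-8509/6 = - 1418.17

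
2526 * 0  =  0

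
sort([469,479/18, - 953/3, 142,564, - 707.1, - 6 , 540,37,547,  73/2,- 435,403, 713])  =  [ - 707.1,-435, - 953/3,-6 , 479/18,73/2,37 , 142 , 403, 469, 540, 547, 564, 713] 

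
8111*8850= 71782350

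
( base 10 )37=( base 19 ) 1i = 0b100101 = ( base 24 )1d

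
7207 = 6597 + 610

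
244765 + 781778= 1026543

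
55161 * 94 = 5185134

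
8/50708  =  2/12677 = 0.00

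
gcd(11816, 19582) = 2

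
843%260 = 63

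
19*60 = 1140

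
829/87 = 9 + 46/87 = 9.53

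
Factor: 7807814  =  2^1*7^1 * 37^1*  15073^1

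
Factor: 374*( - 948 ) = - 354552 = -2^3*3^1*11^1*17^1*79^1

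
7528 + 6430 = 13958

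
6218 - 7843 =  - 1625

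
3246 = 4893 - 1647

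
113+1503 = 1616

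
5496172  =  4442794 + 1053378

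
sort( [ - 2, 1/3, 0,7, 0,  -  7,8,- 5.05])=[ - 7,  -  5.05, - 2,0,0, 1/3,7, 8]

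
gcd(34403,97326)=1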